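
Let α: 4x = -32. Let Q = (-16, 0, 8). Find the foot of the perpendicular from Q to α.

(-8, 0, 8)

Foot = Q − λn with λ = (n·Q − d)/|n|² = (-64 − (-32))/16 = -2.
Foot = (-16, 0, 8) − (-2)·(4, 0, 0) = (-8, 0, 8).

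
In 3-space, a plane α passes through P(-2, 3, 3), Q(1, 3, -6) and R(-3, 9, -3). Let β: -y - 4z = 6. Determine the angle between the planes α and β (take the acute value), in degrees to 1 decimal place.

PQ = (3, 0, -9), PR = (-1, 6, -6); a normal to α is PQ × PR = (54, 27, 18).
Using P: α has equation 54x + 27y + 18z = 27.
cos θ = |n₁·n₂| / (|n₁||n₂|) = |-99| / (√3969 · √17).
θ = arccos(0.38113) ≈ 67.6°.

67.6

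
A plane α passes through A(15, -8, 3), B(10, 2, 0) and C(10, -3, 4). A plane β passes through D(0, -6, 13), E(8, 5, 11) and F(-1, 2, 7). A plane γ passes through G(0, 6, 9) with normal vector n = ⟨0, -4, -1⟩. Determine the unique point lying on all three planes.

(1, 7, 5)

AB = (-5, 10, -3), AC = (-5, 5, 1); a normal to α is AB × AC = (25, 20, 25).
Using A: α has equation 25x + 20y + 25z = 290.
DE = (8, 11, -2), DF = (-1, 8, -6); a normal to β is DE × DF = (-50, 50, 75).
Using D: β has equation -50x + 50y + 75z = 675.
γ: n·r = n·G gives -4y - z = -33.
Solving the 3×3 linear system 25x + 20y + 25z = 290, -50x + 50y + 75z = 675, -4y - z = -33 (e.g. by elimination or Cramer's rule, determinant = 10250) gives (1, 7, 5).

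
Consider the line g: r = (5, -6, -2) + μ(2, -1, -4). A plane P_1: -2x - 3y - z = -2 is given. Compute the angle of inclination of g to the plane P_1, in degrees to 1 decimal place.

10.1

sin θ = |n·v| / (|n||v|) = |3| / (√14 · √21) = 0.17496.
θ ≈ 10.1°.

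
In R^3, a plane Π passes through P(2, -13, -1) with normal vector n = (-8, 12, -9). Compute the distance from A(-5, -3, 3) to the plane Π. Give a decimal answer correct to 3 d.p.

8.235

Π: n·r = n·P gives -8x + 12y - 9z = -163.
n·A − d = (-8)·(-5) + (12)·(-3) + (-9)·(3) − (-163) = 140; |n| = √289.
Distance = |140| / √289 = 140/√289 ≈ 8.235.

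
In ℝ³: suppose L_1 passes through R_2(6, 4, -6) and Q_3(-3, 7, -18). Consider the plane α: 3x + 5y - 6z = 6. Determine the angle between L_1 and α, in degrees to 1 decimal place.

28.0

A direction vector for L_1 is Q_3 − R_2 = (-9, 3, -12).
sin θ = |n·v| / (|n||v|) = |60| / (√70 · √234) = 0.46881.
θ ≈ 28.0°.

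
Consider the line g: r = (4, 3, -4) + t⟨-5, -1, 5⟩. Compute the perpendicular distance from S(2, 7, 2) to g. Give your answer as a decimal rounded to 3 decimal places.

5.531

Taking (4, 3, -4) on g with direction v = (-5, -1, 5): w = S − (4, 3, -4) = (-2, 4, 6), and w × v = (26, -20, 22).
Distance = |w × v| / |v| = √1560 / √51 ≈ 5.531.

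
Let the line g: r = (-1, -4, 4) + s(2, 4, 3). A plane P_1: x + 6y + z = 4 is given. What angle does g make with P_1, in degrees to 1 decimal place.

60.9

sin θ = |n·v| / (|n||v|) = |29| / (√38 · √29) = 0.87359.
θ ≈ 60.9°.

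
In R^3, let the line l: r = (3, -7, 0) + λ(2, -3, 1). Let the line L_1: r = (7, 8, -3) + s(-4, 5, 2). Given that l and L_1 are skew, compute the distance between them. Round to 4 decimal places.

11.4928

Common perpendicular direction n = (2, -3, 1) × (-4, 5, 2) = (-11, -8, -2).
With w = (7, 8, -3) − (3, -7, 0) = (4, 15, -3), w · n = -158.
Distance = |w · n| / |n| = |-158| / √189 ≈ 11.4928.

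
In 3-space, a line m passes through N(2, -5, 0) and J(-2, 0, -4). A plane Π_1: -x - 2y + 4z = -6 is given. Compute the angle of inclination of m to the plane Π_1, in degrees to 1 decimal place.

A direction vector for m is J − N = (-4, 5, -4).
sin θ = |n·v| / (|n||v|) = |-22| / (√21 · √57) = 0.63588.
θ ≈ 39.5°.

39.5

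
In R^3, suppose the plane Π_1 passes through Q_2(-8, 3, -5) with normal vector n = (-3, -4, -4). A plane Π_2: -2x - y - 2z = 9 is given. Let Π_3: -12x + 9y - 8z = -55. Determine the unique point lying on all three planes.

(0, -7, -1)

Π_1: n·r = n·Q_2 gives -3x - 4y - 4z = 32.
Solving the 3×3 linear system -3x - 4y - 4z = 32, -2x - y - 2z = 9, -12x + 9y - 8z = -55 (e.g. by elimination or Cramer's rule, determinant = 10) gives (0, -7, -1).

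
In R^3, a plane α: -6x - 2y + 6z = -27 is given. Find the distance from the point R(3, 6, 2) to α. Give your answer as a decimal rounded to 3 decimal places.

1.032

n·R − d = (-6)·(3) + (-2)·(6) + (6)·(2) − (-27) = 9; |n| = √76.
Distance = |9| / √76 = 9/√76 ≈ 1.032.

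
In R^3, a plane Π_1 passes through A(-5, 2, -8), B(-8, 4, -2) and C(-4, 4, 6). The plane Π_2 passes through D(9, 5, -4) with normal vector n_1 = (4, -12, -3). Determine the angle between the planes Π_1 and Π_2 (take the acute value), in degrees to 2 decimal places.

42.88

AB = (-3, 2, 6), AC = (1, 2, 14); a normal to Π_1 is AB × AC = (16, 48, -8).
Using A: Π_1 has equation 16x + 48y - 8z = 80.
Π_2: n_1·r = n_1·D gives 4x - 12y - 3z = -12.
cos θ = |n₁·n₂| / (|n₁||n₂|) = |-488| / (√2624 · √169).
θ = arccos(0.73282) ≈ 42.88°.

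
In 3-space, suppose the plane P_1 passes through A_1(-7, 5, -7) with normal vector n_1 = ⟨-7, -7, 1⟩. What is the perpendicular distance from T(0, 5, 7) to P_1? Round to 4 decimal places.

P_1: n_1·r = n_1·A_1 gives -7x - 7y + z = 7.
n·T − d = (-7)·(0) + (-7)·(5) + (1)·(7) − 7 = -35; |n| = √99.
Distance = |-35| / √99 = 35/√99 ≈ 3.5176.

3.5176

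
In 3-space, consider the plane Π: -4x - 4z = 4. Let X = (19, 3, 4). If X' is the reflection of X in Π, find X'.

(-5, 3, -20)

λ = (n·X − d)/|n|² = (-92 − 4)/32 = -3.
Reflection = X − 2λn = (19, 3, 4) − (-6)·(-4, 0, -4) = (-5, 3, -20).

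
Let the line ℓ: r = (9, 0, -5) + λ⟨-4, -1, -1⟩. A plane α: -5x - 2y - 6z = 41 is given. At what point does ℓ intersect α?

(1, -2, -7)

Substitute r = (9, 0, -5) + t(-4, -1, -1) into the plane: -15 + 28t = 41, so t = 2.
Intersection: (9, 0, -5) + 2·(-4, -1, -1) = (1, -2, -7).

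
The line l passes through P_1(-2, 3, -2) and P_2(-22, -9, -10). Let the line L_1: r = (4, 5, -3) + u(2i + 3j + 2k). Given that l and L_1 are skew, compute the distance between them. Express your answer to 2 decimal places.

A direction vector for l is P_2 − P_1 = (-20, -12, -8).
Common perpendicular direction n = (-20, -12, -8) × (2, 3, 2) = (0, 24, -36).
With w = (4, 5, -3) − (-2, 3, -2) = (6, 2, -1), w · n = 84.
Distance = |w · n| / |n| = |84| / √1872 ≈ 1.94.

1.94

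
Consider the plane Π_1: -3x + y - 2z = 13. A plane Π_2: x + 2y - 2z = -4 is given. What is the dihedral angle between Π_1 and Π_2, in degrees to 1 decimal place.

cos θ = |n₁·n₂| / (|n₁||n₂|) = |3| / (√14 · √9).
θ = arccos(0.26726) ≈ 74.5°.

74.5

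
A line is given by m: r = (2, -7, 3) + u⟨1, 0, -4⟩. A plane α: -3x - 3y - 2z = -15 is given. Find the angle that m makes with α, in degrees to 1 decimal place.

sin θ = |n·v| / (|n||v|) = |5| / (√22 · √17) = 0.25854.
θ ≈ 15.0°.

15.0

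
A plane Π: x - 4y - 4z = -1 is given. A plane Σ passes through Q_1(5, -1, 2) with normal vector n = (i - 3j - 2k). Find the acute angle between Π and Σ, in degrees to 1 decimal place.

Σ: n·r = n·Q_1 gives x - 3y - 2z = 4.
cos θ = |n₁·n₂| / (|n₁||n₂|) = |21| / (√33 · √14).
θ = arccos(0.97701) ≈ 12.3°.

12.3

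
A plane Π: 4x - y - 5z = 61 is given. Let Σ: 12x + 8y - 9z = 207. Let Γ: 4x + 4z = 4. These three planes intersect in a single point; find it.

(8, 6, -7)

Solving the 3×3 linear system 4x - y - 5z = 61, 12x + 8y - 9z = 207, 4x + 4z = 4 (e.g. by elimination or Cramer's rule, determinant = 372) gives (8, 6, -7).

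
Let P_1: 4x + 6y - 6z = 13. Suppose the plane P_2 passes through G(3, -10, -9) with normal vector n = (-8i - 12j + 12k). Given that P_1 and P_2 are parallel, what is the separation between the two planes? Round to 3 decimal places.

0.746

P_2: n·r = n·G gives -8x - 12y + 12z = -12.
Rescale P_2 by 1/(-2): 4x + 6y - 6z = 6. Then distance = |13 − 6| / √88 ≈ 0.746.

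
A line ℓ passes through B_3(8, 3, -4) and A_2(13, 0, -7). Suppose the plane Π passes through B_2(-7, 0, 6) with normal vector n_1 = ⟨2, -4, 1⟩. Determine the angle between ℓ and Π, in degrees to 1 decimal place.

39.2

A direction vector for ℓ is A_2 − B_3 = (5, -3, -3).
Π: n_1·r = n_1·B_2 gives 2x - 4y + z = -8.
sin θ = |n·v| / (|n||v|) = |19| / (√21 · √43) = 0.63228.
θ ≈ 39.2°.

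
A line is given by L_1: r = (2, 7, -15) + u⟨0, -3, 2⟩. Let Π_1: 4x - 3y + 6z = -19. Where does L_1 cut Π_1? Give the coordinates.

Substitute r = (2, 7, -15) + t(0, -3, 2) into the plane: -103 + 21t = -19, so t = 4.
Intersection: (2, 7, -15) + 4·(0, -3, 2) = (2, -5, -7).

(2, -5, -7)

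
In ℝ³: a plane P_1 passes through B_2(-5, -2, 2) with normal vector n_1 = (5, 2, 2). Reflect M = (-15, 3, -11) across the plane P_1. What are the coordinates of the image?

(5, 11, -3)

P_1: n_1·r = n_1·B_2 gives 5x + 2y + 2z = -25.
λ = (n·M − d)/|n|² = (-91 − (-25))/33 = -2.
Reflection = M − 2λn = (-15, 3, -11) − (-4)·(5, 2, 2) = (5, 11, -3).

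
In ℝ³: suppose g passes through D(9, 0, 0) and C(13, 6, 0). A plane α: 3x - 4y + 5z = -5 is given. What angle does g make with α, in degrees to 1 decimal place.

13.6

A direction vector for g is C − D = (4, 6, 0).
sin θ = |n·v| / (|n||v|) = |-12| / (√50 · √52) = 0.23534.
θ ≈ 13.6°.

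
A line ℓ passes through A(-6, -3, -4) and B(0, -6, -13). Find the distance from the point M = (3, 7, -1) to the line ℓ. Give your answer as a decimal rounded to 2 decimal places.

13.78

A direction vector for ℓ is B − A = (6, -3, -9).
Taking (-6, -3, -4) on ℓ with direction v = (6, -3, -9): w = M − (-6, -3, -4) = (9, 10, 3), and w × v = (-81, 99, -87).
Distance = |w × v| / |v| = √23931 / √126 ≈ 13.78.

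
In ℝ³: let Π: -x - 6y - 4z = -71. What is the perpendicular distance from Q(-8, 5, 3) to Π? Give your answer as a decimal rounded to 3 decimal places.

5.082

n·Q − d = (-1)·(-8) + (-6)·(5) + (-4)·(3) − (-71) = 37; |n| = √53.
Distance = |37| / √53 = 37/√53 ≈ 5.082.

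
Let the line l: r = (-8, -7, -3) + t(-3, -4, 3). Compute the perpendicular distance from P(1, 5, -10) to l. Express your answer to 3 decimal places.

1.715

Taking (-8, -7, -3) on l with direction v = (-3, -4, 3): w = P − (-8, -7, -3) = (9, 12, -7), and w × v = (8, -6, 0).
Distance = |w × v| / |v| = √100 / √34 ≈ 1.715.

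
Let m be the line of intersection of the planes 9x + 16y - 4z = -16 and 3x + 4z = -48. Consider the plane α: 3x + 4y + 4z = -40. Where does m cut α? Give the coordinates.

Direction of m: (9, 16, -4) × (3, 0, 4) = (64, -48, -48).
A point on m: solving the two plane equations with x = 8 gives (8, -10, -18).
Substitute r = (8, -10, -18) + t(64, -48, -48) into the plane: -88 + (-192)t = -40, so t = -1/4.
Intersection: (8, -10, -18) + (-1/4)·(64, -48, -48) = (-8, 2, -6).

(-8, 2, -6)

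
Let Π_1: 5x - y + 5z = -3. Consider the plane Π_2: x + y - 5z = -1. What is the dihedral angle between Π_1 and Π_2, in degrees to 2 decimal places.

55.53

cos θ = |n₁·n₂| / (|n₁||n₂|) = |-21| / (√51 · √27).
θ = arccos(0.56592) ≈ 55.53°.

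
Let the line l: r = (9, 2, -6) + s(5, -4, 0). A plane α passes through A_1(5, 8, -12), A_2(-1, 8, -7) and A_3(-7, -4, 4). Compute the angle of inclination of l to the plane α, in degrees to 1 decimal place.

A_1A_2 = (-6, 0, 5), A_1A_3 = (-12, -12, 16); a normal to α is A_1A_2 × A_1A_3 = (60, 36, 72).
Using A_1: α has equation 60x + 36y + 72z = -276.
sin θ = |n·v| / (|n||v|) = |156| / (√10080 · √41) = 0.24266.
θ ≈ 14.0°.

14.0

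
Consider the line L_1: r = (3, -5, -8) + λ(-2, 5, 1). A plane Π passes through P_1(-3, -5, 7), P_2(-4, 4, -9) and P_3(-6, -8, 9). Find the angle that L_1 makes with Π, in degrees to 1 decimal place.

P_1P_2 = (-1, 9, -16), P_1P_3 = (-3, -3, 2); a normal to Π is P_1P_2 × P_1P_3 = (-30, 50, 30).
Using P_1: Π has equation -30x + 50y + 30z = 50.
sin θ = |n·v| / (|n||v|) = |340| / (√4300 · √30) = 0.94664.
θ ≈ 71.2°.

71.2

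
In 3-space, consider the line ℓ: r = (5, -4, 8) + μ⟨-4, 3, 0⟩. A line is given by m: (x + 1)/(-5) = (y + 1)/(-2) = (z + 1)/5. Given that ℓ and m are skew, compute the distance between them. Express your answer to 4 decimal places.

6.9766

m has direction (-5, -2, 5) through (-1, -1, -1).
Common perpendicular direction n = (-4, 3, 0) × (-5, -2, 5) = (15, 20, 23).
With w = (-1, -1, -1) − (5, -4, 8) = (-6, 3, -9), w · n = -237.
Distance = |w · n| / |n| = |-237| / √1154 ≈ 6.9766.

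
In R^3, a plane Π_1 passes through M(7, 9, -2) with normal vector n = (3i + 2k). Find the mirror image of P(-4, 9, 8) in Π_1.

(2, 9, 12)

Π_1: n·r = n·M gives 3x + 2z = 17.
λ = (n·P − d)/|n|² = (4 − 17)/13 = -1.
Reflection = P − 2λn = (-4, 9, 8) − (-2)·(3, 0, 2) = (2, 9, 12).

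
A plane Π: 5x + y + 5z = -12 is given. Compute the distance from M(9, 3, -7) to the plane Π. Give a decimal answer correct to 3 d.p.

3.501

n·M − d = (5)·(9) + (1)·(3) + (5)·(-7) − (-12) = 25; |n| = √51.
Distance = |25| / √51 = 25/√51 ≈ 3.501.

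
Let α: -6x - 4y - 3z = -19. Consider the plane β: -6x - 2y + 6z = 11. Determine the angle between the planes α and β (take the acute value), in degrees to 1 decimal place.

cos θ = |n₁·n₂| / (|n₁||n₂|) = |26| / (√61 · √76).
θ = arccos(0.38186) ≈ 67.6°.

67.6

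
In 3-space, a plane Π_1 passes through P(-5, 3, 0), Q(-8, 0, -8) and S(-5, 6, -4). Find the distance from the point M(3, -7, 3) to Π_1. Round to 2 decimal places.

PQ = (-3, -3, -8), PS = (0, 3, -4); a normal to Π_1 is PQ × PS = (36, -12, -9).
Using P: Π_1 has equation 36x - 12y - 9z = -216.
n·M − d = (36)·(3) + (-12)·(-7) + (-9)·(3) − (-216) = 381; |n| = √1521.
Distance = |381| / √1521 = 381/√1521 ≈ 9.77.

9.77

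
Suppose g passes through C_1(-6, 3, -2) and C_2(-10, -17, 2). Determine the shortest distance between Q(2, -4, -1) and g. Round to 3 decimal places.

A direction vector for g is C_2 − C_1 = (-4, -20, 4).
Taking (-6, 3, -2) on g with direction v = (-4, -20, 4): w = Q − (-6, 3, -2) = (8, -7, 1), and w × v = (-8, -36, -188).
Distance = |w × v| / |v| = √36704 / √432 ≈ 9.218.

9.218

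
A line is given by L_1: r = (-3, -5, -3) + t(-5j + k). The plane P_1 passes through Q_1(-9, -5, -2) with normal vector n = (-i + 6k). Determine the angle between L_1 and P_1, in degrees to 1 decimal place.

11.2

P_1: n·r = n·Q_1 gives -x + 6z = -3.
sin θ = |n·v| / (|n||v|) = |6| / (√37 · √26) = 0.19345.
θ ≈ 11.2°.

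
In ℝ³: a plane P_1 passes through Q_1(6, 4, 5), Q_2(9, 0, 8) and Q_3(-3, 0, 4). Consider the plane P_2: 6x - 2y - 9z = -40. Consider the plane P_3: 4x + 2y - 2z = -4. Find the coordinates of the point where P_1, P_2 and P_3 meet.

Q_1Q_2 = (3, -4, 3), Q_1Q_3 = (-9, -4, -1); a normal to P_1 is Q_1Q_2 × Q_1Q_3 = (16, -24, -48).
Using Q_1: P_1 has equation 16x - 24y - 48z = -240.
Solving the 3×3 linear system 16x - 24y - 48z = -240, 6x - 2y - 9z = -40, 4x + 2y - 2z = -4 (e.g. by elimination or Cramer's rule, determinant = -32) gives (0, 2, 4).

(0, 2, 4)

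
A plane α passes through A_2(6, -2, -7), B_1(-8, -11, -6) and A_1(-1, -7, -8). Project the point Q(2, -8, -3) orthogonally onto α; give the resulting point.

A_2B_1 = (-14, -9, 1), A_2A_1 = (-7, -5, -1); a normal to α is A_2B_1 × A_2A_1 = (14, -21, 7).
Using A_2: α has equation 14x - 21y + 7z = 77.
Foot = Q − λn with λ = (n·Q − d)/|n|² = (175 − 77)/686 = 1/7.
Foot = (2, -8, -3) − (1/7)·(14, -21, 7) = (0, -5, -4).

(0, -5, -4)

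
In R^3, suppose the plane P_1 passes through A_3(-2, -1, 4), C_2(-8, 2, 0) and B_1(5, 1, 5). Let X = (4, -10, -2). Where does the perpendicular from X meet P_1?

A_3C_2 = (-6, 3, -4), A_3B_1 = (7, 2, 1); a normal to P_1 is A_3C_2 × A_3B_1 = (11, -22, -33).
Using A_3: P_1 has equation 11x - 22y - 33z = -132.
Foot = X − λn with λ = (n·X − d)/|n|² = (330 − (-132))/1694 = 3/11.
Foot = (4, -10, -2) − (3/11)·(11, -22, -33) = (1, -4, 7).

(1, -4, 7)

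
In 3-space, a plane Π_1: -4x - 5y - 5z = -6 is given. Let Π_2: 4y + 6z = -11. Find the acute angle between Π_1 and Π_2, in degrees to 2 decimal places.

cos θ = |n₁·n₂| / (|n₁||n₂|) = |-50| / (√66 · √52).
θ = arccos(0.85349) ≈ 31.41°.

31.41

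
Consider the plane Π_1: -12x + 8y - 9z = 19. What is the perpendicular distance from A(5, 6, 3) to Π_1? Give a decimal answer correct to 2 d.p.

n·A − d = (-12)·(5) + (8)·(6) + (-9)·(3) − 19 = -58; |n| = √289.
Distance = |-58| / √289 = 58/√289 ≈ 3.41.

3.41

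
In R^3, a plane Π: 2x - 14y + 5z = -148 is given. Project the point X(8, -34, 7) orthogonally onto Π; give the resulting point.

(2, 8, -8)

Foot = X − λn with λ = (n·X − d)/|n|² = (527 − (-148))/225 = 3.
Foot = (8, -34, 7) − 3·(2, -14, 5) = (2, 8, -8).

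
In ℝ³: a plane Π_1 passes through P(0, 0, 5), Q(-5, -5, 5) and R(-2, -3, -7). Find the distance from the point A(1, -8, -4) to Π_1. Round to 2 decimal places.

5.82

PQ = (-5, -5, 0), PR = (-2, -3, -12); a normal to Π_1 is PQ × PR = (60, -60, 5).
Using P: Π_1 has equation 60x - 60y + 5z = 25.
n·A − d = (60)·(1) + (-60)·(-8) + (5)·(-4) − 25 = 495; |n| = √7225.
Distance = |495| / √7225 = 495/√7225 ≈ 5.82.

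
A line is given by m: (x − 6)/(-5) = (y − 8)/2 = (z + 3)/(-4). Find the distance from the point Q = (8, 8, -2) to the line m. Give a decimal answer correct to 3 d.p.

0.803

m has direction (-5, 2, -4) through (6, 8, -3).
Taking (6, 8, -3) on m with direction v = (-5, 2, -4): w = Q − (6, 8, -3) = (2, 0, 1), and w × v = (-2, 3, 4).
Distance = |w × v| / |v| = √29 / √45 ≈ 0.803.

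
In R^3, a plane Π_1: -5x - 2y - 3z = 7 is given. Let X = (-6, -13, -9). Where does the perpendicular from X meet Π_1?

Foot = X − λn with λ = (n·X − d)/|n|² = (83 − 7)/38 = 2.
Foot = (-6, -13, -9) − 2·(-5, -2, -3) = (4, -9, -3).

(4, -9, -3)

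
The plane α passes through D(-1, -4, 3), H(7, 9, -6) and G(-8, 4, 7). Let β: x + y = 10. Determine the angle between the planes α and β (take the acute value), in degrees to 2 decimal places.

DH = (8, 13, -9), DG = (-7, 8, 4); a normal to α is DH × DG = (124, 31, 155).
Using D: α has equation 124x + 31y + 155z = 217.
cos θ = |n₁·n₂| / (|n₁||n₂|) = |155| / (√40362 · √2).
θ = arccos(0.54554) ≈ 56.94°.

56.94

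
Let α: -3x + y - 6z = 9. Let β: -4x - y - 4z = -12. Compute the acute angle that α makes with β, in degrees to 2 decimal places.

cos θ = |n₁·n₂| / (|n₁||n₂|) = |35| / (√46 · √33).
θ = arccos(0.89832) ≈ 26.06°.

26.06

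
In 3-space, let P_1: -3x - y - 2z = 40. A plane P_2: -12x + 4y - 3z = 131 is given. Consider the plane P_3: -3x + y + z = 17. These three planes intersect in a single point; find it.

(-8, 2, -9)

Solving the 3×3 linear system -3x - y - 2z = 40, -12x + 4y - 3z = 131, -3x + y + z = 17 (e.g. by elimination or Cramer's rule, determinant = -42) gives (-8, 2, -9).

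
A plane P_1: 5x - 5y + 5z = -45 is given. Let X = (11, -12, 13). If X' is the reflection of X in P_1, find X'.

(-19, 18, -17)

λ = (n·X − d)/|n|² = (180 − (-45))/75 = 3.
Reflection = X − 2λn = (11, -12, 13) − 6·(5, -5, 5) = (-19, 18, -17).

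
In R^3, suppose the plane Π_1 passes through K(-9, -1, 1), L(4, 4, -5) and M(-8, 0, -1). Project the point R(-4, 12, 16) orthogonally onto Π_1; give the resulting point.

KL = (13, 5, -6), KM = (1, 1, -2); a normal to Π_1 is KL × KM = (-4, 20, 8).
Using K: Π_1 has equation -4x + 20y + 8z = 24.
Foot = R − λn with λ = (n·R − d)/|n|² = (384 − 24)/480 = 3/4.
Foot = (-4, 12, 16) − (3/4)·(-4, 20, 8) = (-1, -3, 10).

(-1, -3, 10)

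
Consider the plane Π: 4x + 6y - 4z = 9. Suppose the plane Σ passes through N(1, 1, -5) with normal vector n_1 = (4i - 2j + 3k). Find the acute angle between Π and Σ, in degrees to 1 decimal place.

79.6

Σ: n_1·r = n_1·N gives 4x - 2y + 3z = -13.
cos θ = |n₁·n₂| / (|n₁||n₂|) = |-8| / (√68 · √29).
θ = arccos(0.18015) ≈ 79.6°.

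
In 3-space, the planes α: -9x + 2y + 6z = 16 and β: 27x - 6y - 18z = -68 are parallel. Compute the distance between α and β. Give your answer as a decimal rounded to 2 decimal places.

0.61

Rescale β by 1/(-3): -9x + 2y + 6z = 68/3. Then distance = |16 − (68/3)| / √121 ≈ 0.61.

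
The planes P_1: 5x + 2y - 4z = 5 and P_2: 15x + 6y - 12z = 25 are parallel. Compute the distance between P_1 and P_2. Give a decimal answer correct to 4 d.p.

0.4969

Rescale P_2 by 1/3: 5x + 2y - 4z = 25/3. Then distance = |5 − (25/3)| / √45 ≈ 0.4969.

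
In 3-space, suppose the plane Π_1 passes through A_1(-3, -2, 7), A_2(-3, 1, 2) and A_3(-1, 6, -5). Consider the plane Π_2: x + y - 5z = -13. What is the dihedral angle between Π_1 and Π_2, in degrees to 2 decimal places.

68.00

A_1A_2 = (0, 3, -5), A_1A_3 = (2, 8, -12); a normal to Π_1 is A_1A_2 × A_1A_3 = (4, -10, -6).
Using A_1: Π_1 has equation 4x - 10y - 6z = -34.
cos θ = |n₁·n₂| / (|n₁||n₂|) = |24| / (√152 · √27).
θ = arccos(0.37463) ≈ 68.00°.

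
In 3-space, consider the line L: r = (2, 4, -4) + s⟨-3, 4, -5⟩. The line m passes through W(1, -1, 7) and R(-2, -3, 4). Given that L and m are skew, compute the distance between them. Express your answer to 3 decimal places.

6.540

A direction vector for m is R − W = (-3, -2, -3).
Common perpendicular direction n = (-3, 4, -5) × (-3, -2, -3) = (-22, 6, 18).
With w = (1, -1, 7) − (2, 4, -4) = (-1, -5, 11), w · n = 190.
Distance = |w · n| / |n| = |190| / √844 ≈ 6.540.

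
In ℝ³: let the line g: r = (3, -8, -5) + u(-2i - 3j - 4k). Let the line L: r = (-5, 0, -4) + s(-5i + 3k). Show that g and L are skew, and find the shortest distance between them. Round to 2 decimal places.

8.46

Common perpendicular direction n = (-2, -3, -4) × (-5, 0, 3) = (-9, 26, -15).
With w = (-5, 0, -4) − (3, -8, -5) = (-8, 8, 1), w · n = 265.
Since n ≠ 0 the lines are not parallel, and w · n = 265 ≠ 0 so they do not intersect; hence they are skew.
Distance = |w · n| / |n| = |265| / √982 ≈ 8.46.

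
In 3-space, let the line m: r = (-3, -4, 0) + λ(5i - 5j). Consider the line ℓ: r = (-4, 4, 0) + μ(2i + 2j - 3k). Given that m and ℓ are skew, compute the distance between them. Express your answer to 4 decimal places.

Common perpendicular direction n = (5, -5, 0) × (2, 2, -3) = (15, 15, 20).
With w = (-4, 4, 0) − (-3, -4, 0) = (-1, 8, 0), w · n = 105.
Distance = |w · n| / |n| = |105| / √850 ≈ 3.6015.

3.6015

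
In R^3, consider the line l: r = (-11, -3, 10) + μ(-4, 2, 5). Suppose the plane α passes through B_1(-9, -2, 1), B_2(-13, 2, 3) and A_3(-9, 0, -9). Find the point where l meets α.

B_1B_2 = (-4, 4, 2), B_1A_3 = (0, 2, -10); a normal to α is B_1B_2 × B_1A_3 = (-44, -40, -8).
Using B_1: α has equation -44x - 40y - 8z = 468.
Substitute r = (-11, -3, 10) + t(-4, 2, 5) into the plane: 524 + 56t = 468, so t = -1.
Intersection: (-11, -3, 10) + (-1)·(-4, 2, 5) = (-7, -5, 5).

(-7, -5, 5)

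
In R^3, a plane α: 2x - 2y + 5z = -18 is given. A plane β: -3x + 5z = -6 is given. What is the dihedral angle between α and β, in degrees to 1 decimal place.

55.4

cos θ = |n₁·n₂| / (|n₁||n₂|) = |19| / (√33 · √34).
θ = arccos(0.56723) ≈ 55.4°.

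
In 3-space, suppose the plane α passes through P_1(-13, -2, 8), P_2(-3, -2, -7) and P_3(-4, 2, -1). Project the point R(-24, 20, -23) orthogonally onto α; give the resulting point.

(0, 2, -7)

P_1P_2 = (10, 0, -15), P_1P_3 = (9, 4, -9); a normal to α is P_1P_2 × P_1P_3 = (60, -45, 40).
Using P_1: α has equation 60x - 45y + 40z = -370.
Foot = R − λn with λ = (n·R − d)/|n|² = (-3260 − (-370))/7225 = -2/5.
Foot = (-24, 20, -23) − (-2/5)·(60, -45, 40) = (0, 2, -7).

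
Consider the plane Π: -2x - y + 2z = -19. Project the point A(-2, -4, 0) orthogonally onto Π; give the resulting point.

Foot = A − λn with λ = (n·A − d)/|n|² = (8 − (-19))/9 = 3.
Foot = (-2, -4, 0) − 3·(-2, -1, 2) = (4, -1, -6).

(4, -1, -6)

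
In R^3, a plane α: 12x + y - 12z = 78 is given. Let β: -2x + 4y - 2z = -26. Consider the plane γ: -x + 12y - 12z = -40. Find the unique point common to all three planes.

(4, -6, -3)

Solving the 3×3 linear system 12x + y - 12z = 78, -2x + 4y - 2z = -26, -x + 12y - 12z = -40 (e.g. by elimination or Cramer's rule, determinant = -70) gives (4, -6, -3).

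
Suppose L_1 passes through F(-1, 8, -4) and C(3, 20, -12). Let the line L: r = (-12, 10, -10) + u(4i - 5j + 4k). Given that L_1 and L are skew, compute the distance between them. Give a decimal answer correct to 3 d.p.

2.679

A direction vector for L_1 is C − F = (4, 12, -8).
Common perpendicular direction n = (4, 12, -8) × (4, -5, 4) = (8, -48, -68).
With w = (-12, 10, -10) − (-1, 8, -4) = (-11, 2, -6), w · n = 224.
Distance = |w · n| / |n| = |224| / √6992 ≈ 2.679.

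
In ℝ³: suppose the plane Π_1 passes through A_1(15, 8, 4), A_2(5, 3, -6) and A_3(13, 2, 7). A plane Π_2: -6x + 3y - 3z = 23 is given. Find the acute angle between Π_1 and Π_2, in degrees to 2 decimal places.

A_1A_2 = (-10, -5, -10), A_1A_3 = (-2, -6, 3); a normal to Π_1 is A_1A_2 × A_1A_3 = (-75, 50, 50).
Using A_1: Π_1 has equation -75x + 50y + 50z = -525.
cos θ = |n₁·n₂| / (|n₁||n₂|) = |450| / (√10625 · √54).
θ = arccos(0.59409) ≈ 53.55°.

53.55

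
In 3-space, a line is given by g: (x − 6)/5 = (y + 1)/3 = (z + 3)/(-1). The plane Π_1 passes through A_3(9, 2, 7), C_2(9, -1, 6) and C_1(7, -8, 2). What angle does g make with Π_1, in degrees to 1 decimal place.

g has direction (5, 3, -1) through (6, -1, -3).
A_3C_2 = (0, -3, -1), A_3C_1 = (-2, -10, -5); a normal to Π_1 is A_3C_2 × A_3C_1 = (5, 2, -6).
Using A_3: Π_1 has equation 5x + 2y - 6z = 7.
sin θ = |n·v| / (|n||v|) = |37| / (√65 · √35) = 0.77573.
θ ≈ 50.9°.

50.9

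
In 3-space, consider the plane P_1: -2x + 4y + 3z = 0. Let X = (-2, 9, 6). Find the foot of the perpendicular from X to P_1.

Foot = X − λn with λ = (n·X − d)/|n|² = (58 − 0)/29 = 2.
Foot = (-2, 9, 6) − 2·(-2, 4, 3) = (2, 1, 0).

(2, 1, 0)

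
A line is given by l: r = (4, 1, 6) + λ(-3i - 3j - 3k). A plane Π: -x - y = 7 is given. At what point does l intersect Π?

(-2, -5, 0)

Substitute r = (4, 1, 6) + t(-3, -3, -3) into the plane: -5 + 6t = 7, so t = 2.
Intersection: (4, 1, 6) + 2·(-3, -3, -3) = (-2, -5, 0).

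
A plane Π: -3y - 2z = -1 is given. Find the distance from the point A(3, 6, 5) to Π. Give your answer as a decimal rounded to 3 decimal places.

7.488

n·A − d = (0)·(3) + (-3)·(6) + (-2)·(5) − (-1) = -27; |n| = √13.
Distance = |-27| / √13 = 27/√13 ≈ 7.488.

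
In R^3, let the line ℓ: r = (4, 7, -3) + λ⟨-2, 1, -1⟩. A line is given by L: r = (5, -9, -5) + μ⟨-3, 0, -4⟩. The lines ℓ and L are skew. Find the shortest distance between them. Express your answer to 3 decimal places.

9.899

Common perpendicular direction n = (-2, 1, -1) × (-3, 0, -4) = (-4, -5, 3).
With w = (5, -9, -5) − (4, 7, -3) = (1, -16, -2), w · n = 70.
Distance = |w · n| / |n| = |70| / √50 ≈ 9.899.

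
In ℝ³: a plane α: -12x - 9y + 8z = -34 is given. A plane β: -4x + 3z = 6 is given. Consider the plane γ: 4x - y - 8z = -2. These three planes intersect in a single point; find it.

(-3, 6, -2)

Solving the 3×3 linear system -12x - 9y + 8z = -34, -4x + 3z = 6, 4x - y - 8z = -2 (e.g. by elimination or Cramer's rule, determinant = 176) gives (-3, 6, -2).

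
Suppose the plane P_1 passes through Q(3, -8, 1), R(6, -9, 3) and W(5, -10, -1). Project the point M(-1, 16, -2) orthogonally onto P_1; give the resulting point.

QR = (3, -1, 2), QW = (2, -2, -2); a normal to P_1 is QR × QW = (6, 10, -4).
Using Q: P_1 has equation 6x + 10y - 4z = -66.
Foot = M − λn with λ = (n·M − d)/|n|² = (162 − (-66))/152 = 3/2.
Foot = (-1, 16, -2) − (3/2)·(6, 10, -4) = (-10, 1, 4).

(-10, 1, 4)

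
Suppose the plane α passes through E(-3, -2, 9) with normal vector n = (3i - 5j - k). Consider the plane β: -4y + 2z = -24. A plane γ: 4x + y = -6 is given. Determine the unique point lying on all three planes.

α: n·r = n·E gives 3x - 5y - z = -8.
Solving the 3×3 linear system 3x - 5y - z = -8, -4y + 2z = -24, 4x + y = -6 (e.g. by elimination or Cramer's rule, determinant = -62) gives (-2, 2, -8).

(-2, 2, -8)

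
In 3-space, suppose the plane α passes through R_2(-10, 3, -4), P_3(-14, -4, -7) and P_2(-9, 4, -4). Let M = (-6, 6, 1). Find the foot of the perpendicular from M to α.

(-8, 8, -1)

R_2P_3 = (-4, -7, -3), R_2P_2 = (1, 1, 0); a normal to α is R_2P_3 × R_2P_2 = (3, -3, 3).
Using R_2: α has equation 3x - 3y + 3z = -51.
Foot = M − λn with λ = (n·M − d)/|n|² = (-33 − (-51))/27 = 2/3.
Foot = (-6, 6, 1) − (2/3)·(3, -3, 3) = (-8, 8, -1).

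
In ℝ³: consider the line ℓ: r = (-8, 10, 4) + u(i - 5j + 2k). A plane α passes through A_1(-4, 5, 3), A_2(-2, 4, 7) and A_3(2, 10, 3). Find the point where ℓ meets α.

A_1A_2 = (2, -1, 4), A_1A_3 = (6, 5, 0); a normal to α is A_1A_2 × A_1A_3 = (-20, 24, 16).
Using A_1: α has equation -20x + 24y + 16z = 248.
Substitute r = (-8, 10, 4) + t(1, -5, 2) into the plane: 464 + (-108)t = 248, so t = 2.
Intersection: (-8, 10, 4) + 2·(1, -5, 2) = (-6, 0, 8).

(-6, 0, 8)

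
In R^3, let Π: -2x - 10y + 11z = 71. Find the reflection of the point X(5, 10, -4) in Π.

λ = (n·X − d)/|n|² = (-154 − 71)/225 = -1.
Reflection = X − 2λn = (5, 10, -4) − (-2)·(-2, -10, 11) = (1, -10, 18).

(1, -10, 18)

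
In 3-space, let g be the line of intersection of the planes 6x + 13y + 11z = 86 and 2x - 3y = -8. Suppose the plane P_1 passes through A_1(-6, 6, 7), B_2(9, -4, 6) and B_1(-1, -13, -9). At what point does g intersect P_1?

Direction of g: (6, 13, 11) × (2, -3, 0) = (33, 22, -44).
A point on g: solving the two plane equations with x = 5 gives (5, 6, -2).
A_1B_2 = (15, -10, -1), A_1B_1 = (5, -19, -16); a normal to P_1 is A_1B_2 × A_1B_1 = (141, 235, -235).
Using A_1: P_1 has equation 141x + 235y - 235z = -1081.
Substitute r = (5, 6, -2) + t(33, 22, -44) into the plane: 2585 + 20163t = -1081, so t = -2/11.
Intersection: (5, 6, -2) + (-2/11)·(33, 22, -44) = (-1, 2, 6).

(-1, 2, 6)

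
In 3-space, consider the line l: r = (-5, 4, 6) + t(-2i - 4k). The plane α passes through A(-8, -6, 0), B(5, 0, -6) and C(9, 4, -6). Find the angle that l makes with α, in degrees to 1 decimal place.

54.4

AB = (13, 6, -6), AC = (17, 10, -6); a normal to α is AB × AC = (24, -24, 28).
Using A: α has equation 24x - 24y + 28z = -48.
sin θ = |n·v| / (|n||v|) = |-160| / (√1936 · √20) = 0.81312.
θ ≈ 54.4°.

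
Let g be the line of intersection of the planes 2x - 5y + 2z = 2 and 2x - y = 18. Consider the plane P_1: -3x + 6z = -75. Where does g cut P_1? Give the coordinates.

Direction of g: (2, -5, 2) × (2, -1, 0) = (2, 4, 8).
A point on g: solving the two plane equations with x = 12 gives (12, 6, 4).
Substitute r = (12, 6, 4) + t(2, 4, 8) into the plane: -12 + 42t = -75, so t = -3/2.
Intersection: (12, 6, 4) + (-3/2)·(2, 4, 8) = (9, 0, -8).

(9, 0, -8)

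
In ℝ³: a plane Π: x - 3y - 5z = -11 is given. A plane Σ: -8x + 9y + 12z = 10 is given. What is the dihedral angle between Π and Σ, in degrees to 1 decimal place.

cos θ = |n₁·n₂| / (|n₁||n₂|) = |-95| / (√35 · √289).
θ = arccos(0.94458) ≈ 19.2°.

19.2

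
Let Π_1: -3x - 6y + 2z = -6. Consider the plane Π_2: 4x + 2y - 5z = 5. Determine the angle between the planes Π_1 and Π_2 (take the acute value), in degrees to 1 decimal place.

cos θ = |n₁·n₂| / (|n₁||n₂|) = |-34| / (√49 · √45).
θ = arccos(0.72406) ≈ 43.6°.

43.6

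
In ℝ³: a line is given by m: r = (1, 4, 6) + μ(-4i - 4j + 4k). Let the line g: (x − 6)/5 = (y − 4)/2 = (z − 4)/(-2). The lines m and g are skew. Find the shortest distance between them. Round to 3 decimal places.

1.414

g has direction (5, 2, -2) through (6, 4, 4).
Common perpendicular direction n = (-4, -4, 4) × (5, 2, -2) = (0, 12, 12).
With w = (6, 4, 4) − (1, 4, 6) = (5, 0, -2), w · n = -24.
Distance = |w · n| / |n| = |-24| / √288 ≈ 1.414.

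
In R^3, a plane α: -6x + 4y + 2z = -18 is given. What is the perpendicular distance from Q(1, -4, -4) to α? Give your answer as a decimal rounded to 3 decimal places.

n·Q − d = (-6)·(1) + (4)·(-4) + (2)·(-4) − (-18) = -12; |n| = √56.
Distance = |-12| / √56 = 12/√56 ≈ 1.604.

1.604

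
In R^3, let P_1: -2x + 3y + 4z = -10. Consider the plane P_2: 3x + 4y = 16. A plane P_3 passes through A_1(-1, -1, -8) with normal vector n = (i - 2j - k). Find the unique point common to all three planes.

(8, -2, 3)

P_3: n·r = n·A_1 gives x - 2y - z = 9.
Solving the 3×3 linear system -2x + 3y + 4z = -10, 3x + 4y = 16, x - 2y - z = 9 (e.g. by elimination or Cramer's rule, determinant = -23) gives (8, -2, 3).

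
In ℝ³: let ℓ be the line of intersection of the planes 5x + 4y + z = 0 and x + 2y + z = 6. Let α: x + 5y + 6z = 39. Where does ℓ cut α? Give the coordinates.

(-2, 1, 6)

Direction of ℓ: (5, 4, 1) × (1, 2, 1) = (2, -4, 6).
A point on ℓ: solving the two plane equations with x = -1 gives (-1, -1, 9).
Substitute r = (-1, -1, 9) + t(2, -4, 6) into the plane: 48 + 18t = 39, so t = -1/2.
Intersection: (-1, -1, 9) + (-1/2)·(2, -4, 6) = (-2, 1, 6).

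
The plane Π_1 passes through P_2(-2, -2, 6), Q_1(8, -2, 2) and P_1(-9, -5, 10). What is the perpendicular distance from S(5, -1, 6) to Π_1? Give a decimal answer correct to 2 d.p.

2.79

P_2Q_1 = (10, 0, -4), P_2P_1 = (-7, -3, 4); a normal to Π_1 is P_2Q_1 × P_2P_1 = (-12, -12, -30).
Using P_2: Π_1 has equation -12x - 12y - 30z = -132.
n·S − d = (-12)·(5) + (-12)·(-1) + (-30)·(6) − (-132) = -96; |n| = √1188.
Distance = |-96| / √1188 = 96/√1188 ≈ 2.79.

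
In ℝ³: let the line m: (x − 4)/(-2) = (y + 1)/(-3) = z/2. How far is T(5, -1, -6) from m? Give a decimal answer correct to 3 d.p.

m has direction (-2, -3, 2) through (4, -1, 0).
Taking (4, -1, 0) on m with direction v = (-2, -3, 2): w = T − (4, -1, 0) = (1, 0, -6), and w × v = (-18, 10, -3).
Distance = |w × v| / |v| = √433 / √17 ≈ 5.047.

5.047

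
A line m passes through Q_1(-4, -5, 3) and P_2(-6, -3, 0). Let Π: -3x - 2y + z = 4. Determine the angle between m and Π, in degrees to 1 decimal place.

A direction vector for m is P_2 − Q_1 = (-2, 2, -3).
sin θ = |n·v| / (|n||v|) = |-1| / (√14 · √17) = 0.06482.
θ ≈ 3.7°.

3.7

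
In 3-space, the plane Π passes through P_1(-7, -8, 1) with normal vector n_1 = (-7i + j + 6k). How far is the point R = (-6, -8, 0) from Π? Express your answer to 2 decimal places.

Π: n_1·r = n_1·P_1 gives -7x + y + 6z = 47.
n·R − d = (-7)·(-6) + (1)·(-8) + (6)·(0) − 47 = -13; |n| = √86.
Distance = |-13| / √86 = 13/√86 ≈ 1.40.

1.40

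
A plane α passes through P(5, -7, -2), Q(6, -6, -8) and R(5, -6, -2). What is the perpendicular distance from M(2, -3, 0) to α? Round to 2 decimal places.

PQ = (1, 1, -6), PR = (0, 1, 0); a normal to α is PQ × PR = (6, 0, 1).
Using P: α has equation 6x + z = 28.
n·M − d = (6)·(2) + (0)·(-3) + (1)·(0) − 28 = -16; |n| = √37.
Distance = |-16| / √37 = 16/√37 ≈ 2.63.

2.63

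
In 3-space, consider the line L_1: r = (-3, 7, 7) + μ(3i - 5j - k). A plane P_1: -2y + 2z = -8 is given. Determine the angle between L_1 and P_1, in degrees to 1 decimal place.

28.6

sin θ = |n·v| / (|n||v|) = |8| / (√8 · √35) = 0.47809.
θ ≈ 28.6°.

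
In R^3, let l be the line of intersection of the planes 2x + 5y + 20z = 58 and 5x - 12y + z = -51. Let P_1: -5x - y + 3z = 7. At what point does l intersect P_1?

(-1, 4, 2)

Direction of l: (2, 5, 20) × (5, -12, 1) = (245, 98, -49).
A point on l: solving the two plane equations with x = 14 gives (14, 10, -1).
Substitute r = (14, 10, -1) + t(245, 98, -49) into the plane: -83 + (-1470)t = 7, so t = -3/49.
Intersection: (14, 10, -1) + (-3/49)·(245, 98, -49) = (-1, 4, 2).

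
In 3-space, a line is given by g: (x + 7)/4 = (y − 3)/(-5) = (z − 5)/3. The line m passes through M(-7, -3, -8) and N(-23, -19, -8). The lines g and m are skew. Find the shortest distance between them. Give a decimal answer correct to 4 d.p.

13.5680

g has direction (4, -5, 3) through (-7, 3, 5).
A direction vector for m is N − M = (-16, -16, 0).
Common perpendicular direction n = (4, -5, 3) × (-16, -16, 0) = (48, -48, -144).
With w = (-7, -3, -8) − (-7, 3, 5) = (0, -6, -13), w · n = 2160.
Distance = |w · n| / |n| = |2160| / √25344 ≈ 13.5680.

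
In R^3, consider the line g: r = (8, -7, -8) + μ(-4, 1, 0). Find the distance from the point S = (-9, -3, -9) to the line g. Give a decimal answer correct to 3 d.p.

Taking (8, -7, -8) on g with direction v = (-4, 1, 0): w = S − (8, -7, -8) = (-17, 4, -1), and w × v = (1, 4, -1).
Distance = |w × v| / |v| = √18 / √17 ≈ 1.029.

1.029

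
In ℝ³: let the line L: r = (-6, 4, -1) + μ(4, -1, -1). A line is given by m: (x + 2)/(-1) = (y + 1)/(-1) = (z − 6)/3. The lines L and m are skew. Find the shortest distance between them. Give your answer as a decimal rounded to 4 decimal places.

m has direction (-1, -1, 3) through (-2, -1, 6).
Common perpendicular direction n = (4, -1, -1) × (-1, -1, 3) = (-4, -11, -5).
With w = (-2, -1, 6) − (-6, 4, -1) = (4, -5, 7), w · n = 4.
Distance = |w · n| / |n| = |4| / √162 ≈ 0.3143.

0.3143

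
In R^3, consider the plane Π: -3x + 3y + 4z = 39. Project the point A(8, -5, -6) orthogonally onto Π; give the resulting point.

(-1, 4, 6)

Foot = A − λn with λ = (n·A − d)/|n|² = (-63 − 39)/34 = -3.
Foot = (8, -5, -6) − (-3)·(-3, 3, 4) = (-1, 4, 6).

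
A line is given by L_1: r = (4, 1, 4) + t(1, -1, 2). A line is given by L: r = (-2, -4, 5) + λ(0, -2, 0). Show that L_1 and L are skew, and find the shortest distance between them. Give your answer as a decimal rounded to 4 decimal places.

5.8138

Common perpendicular direction n = (1, -1, 2) × (0, -2, 0) = (4, 0, -2).
With w = (-2, -4, 5) − (4, 1, 4) = (-6, -5, 1), w · n = -26.
Since n ≠ 0 the lines are not parallel, and w · n = -26 ≠ 0 so they do not intersect; hence they are skew.
Distance = |w · n| / |n| = |-26| / √20 ≈ 5.8138.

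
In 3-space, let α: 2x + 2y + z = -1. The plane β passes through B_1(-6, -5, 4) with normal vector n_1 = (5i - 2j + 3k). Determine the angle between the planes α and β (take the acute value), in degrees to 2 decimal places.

β: n_1·r = n_1·B_1 gives 5x - 2y + 3z = -8.
cos θ = |n₁·n₂| / (|n₁||n₂|) = |9| / (√9 · √38).
θ = arccos(0.48666) ≈ 60.88°.

60.88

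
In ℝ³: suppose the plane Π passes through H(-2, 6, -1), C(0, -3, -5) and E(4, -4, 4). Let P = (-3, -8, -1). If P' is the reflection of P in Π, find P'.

(7, -4, -5)

HC = (2, -9, -4), HE = (6, -10, 5); a normal to Π is HC × HE = (-85, -34, 34).
Using H: Π has equation -85x - 34y + 34z = -68.
λ = (n·P − d)/|n|² = (493 − (-68))/9537 = 1/17.
Reflection = P − 2λn = (-3, -8, -1) − (2/17)·(-85, -34, 34) = (7, -4, -5).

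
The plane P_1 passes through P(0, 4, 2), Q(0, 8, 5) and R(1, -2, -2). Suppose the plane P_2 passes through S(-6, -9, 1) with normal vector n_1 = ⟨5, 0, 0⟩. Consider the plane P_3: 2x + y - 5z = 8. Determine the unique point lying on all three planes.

(-6, 0, -4)

PQ = (0, 4, 3), PR = (1, -6, -4); a normal to P_1 is PQ × PR = (2, 3, -4).
Using P: P_1 has equation 2x + 3y - 4z = 4.
P_2: n_1·r = n_1·S gives 5x = -30.
Solving the 3×3 linear system 2x + 3y - 4z = 4, 5x = -30, 2x + y - 5z = 8 (e.g. by elimination or Cramer's rule, determinant = 55) gives (-6, 0, -4).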